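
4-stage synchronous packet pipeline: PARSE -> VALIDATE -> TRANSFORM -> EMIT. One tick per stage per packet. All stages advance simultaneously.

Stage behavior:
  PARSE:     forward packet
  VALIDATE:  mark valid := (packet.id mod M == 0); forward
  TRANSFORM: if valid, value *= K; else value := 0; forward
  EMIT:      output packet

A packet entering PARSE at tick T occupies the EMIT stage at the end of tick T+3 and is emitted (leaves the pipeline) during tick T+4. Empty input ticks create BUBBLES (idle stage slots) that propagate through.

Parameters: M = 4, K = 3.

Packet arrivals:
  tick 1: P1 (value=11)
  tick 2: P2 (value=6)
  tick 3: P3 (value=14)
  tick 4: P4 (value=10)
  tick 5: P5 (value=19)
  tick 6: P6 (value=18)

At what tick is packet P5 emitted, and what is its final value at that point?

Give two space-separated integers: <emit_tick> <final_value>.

Tick 1: [PARSE:P1(v=11,ok=F), VALIDATE:-, TRANSFORM:-, EMIT:-] out:-; in:P1
Tick 2: [PARSE:P2(v=6,ok=F), VALIDATE:P1(v=11,ok=F), TRANSFORM:-, EMIT:-] out:-; in:P2
Tick 3: [PARSE:P3(v=14,ok=F), VALIDATE:P2(v=6,ok=F), TRANSFORM:P1(v=0,ok=F), EMIT:-] out:-; in:P3
Tick 4: [PARSE:P4(v=10,ok=F), VALIDATE:P3(v=14,ok=F), TRANSFORM:P2(v=0,ok=F), EMIT:P1(v=0,ok=F)] out:-; in:P4
Tick 5: [PARSE:P5(v=19,ok=F), VALIDATE:P4(v=10,ok=T), TRANSFORM:P3(v=0,ok=F), EMIT:P2(v=0,ok=F)] out:P1(v=0); in:P5
Tick 6: [PARSE:P6(v=18,ok=F), VALIDATE:P5(v=19,ok=F), TRANSFORM:P4(v=30,ok=T), EMIT:P3(v=0,ok=F)] out:P2(v=0); in:P6
Tick 7: [PARSE:-, VALIDATE:P6(v=18,ok=F), TRANSFORM:P5(v=0,ok=F), EMIT:P4(v=30,ok=T)] out:P3(v=0); in:-
Tick 8: [PARSE:-, VALIDATE:-, TRANSFORM:P6(v=0,ok=F), EMIT:P5(v=0,ok=F)] out:P4(v=30); in:-
Tick 9: [PARSE:-, VALIDATE:-, TRANSFORM:-, EMIT:P6(v=0,ok=F)] out:P5(v=0); in:-
Tick 10: [PARSE:-, VALIDATE:-, TRANSFORM:-, EMIT:-] out:P6(v=0); in:-
P5: arrives tick 5, valid=False (id=5, id%4=1), emit tick 9, final value 0

Answer: 9 0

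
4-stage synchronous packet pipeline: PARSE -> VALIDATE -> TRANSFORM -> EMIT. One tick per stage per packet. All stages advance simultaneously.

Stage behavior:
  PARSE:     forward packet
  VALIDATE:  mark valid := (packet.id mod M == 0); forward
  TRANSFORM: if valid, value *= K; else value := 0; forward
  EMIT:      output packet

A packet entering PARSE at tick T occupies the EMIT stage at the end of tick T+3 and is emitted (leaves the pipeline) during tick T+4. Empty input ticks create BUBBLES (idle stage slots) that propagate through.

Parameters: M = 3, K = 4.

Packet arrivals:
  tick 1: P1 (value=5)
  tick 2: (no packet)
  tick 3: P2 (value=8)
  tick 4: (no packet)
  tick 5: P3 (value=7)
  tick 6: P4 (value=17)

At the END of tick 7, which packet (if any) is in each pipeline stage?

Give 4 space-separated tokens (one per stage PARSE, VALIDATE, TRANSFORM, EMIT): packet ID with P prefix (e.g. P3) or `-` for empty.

Answer: - P4 P3 -

Derivation:
Tick 1: [PARSE:P1(v=5,ok=F), VALIDATE:-, TRANSFORM:-, EMIT:-] out:-; in:P1
Tick 2: [PARSE:-, VALIDATE:P1(v=5,ok=F), TRANSFORM:-, EMIT:-] out:-; in:-
Tick 3: [PARSE:P2(v=8,ok=F), VALIDATE:-, TRANSFORM:P1(v=0,ok=F), EMIT:-] out:-; in:P2
Tick 4: [PARSE:-, VALIDATE:P2(v=8,ok=F), TRANSFORM:-, EMIT:P1(v=0,ok=F)] out:-; in:-
Tick 5: [PARSE:P3(v=7,ok=F), VALIDATE:-, TRANSFORM:P2(v=0,ok=F), EMIT:-] out:P1(v=0); in:P3
Tick 6: [PARSE:P4(v=17,ok=F), VALIDATE:P3(v=7,ok=T), TRANSFORM:-, EMIT:P2(v=0,ok=F)] out:-; in:P4
Tick 7: [PARSE:-, VALIDATE:P4(v=17,ok=F), TRANSFORM:P3(v=28,ok=T), EMIT:-] out:P2(v=0); in:-
At end of tick 7: ['-', 'P4', 'P3', '-']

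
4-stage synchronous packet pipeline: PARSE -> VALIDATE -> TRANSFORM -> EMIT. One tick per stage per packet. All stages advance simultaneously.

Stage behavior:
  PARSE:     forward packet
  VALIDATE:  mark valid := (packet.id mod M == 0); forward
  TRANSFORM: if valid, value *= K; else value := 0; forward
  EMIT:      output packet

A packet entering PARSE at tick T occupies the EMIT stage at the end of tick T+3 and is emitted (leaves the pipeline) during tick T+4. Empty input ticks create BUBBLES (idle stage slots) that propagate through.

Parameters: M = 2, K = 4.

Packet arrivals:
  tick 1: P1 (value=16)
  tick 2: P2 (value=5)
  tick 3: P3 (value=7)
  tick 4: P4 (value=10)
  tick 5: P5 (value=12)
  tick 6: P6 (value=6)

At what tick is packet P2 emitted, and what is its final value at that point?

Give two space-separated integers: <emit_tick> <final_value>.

Tick 1: [PARSE:P1(v=16,ok=F), VALIDATE:-, TRANSFORM:-, EMIT:-] out:-; in:P1
Tick 2: [PARSE:P2(v=5,ok=F), VALIDATE:P1(v=16,ok=F), TRANSFORM:-, EMIT:-] out:-; in:P2
Tick 3: [PARSE:P3(v=7,ok=F), VALIDATE:P2(v=5,ok=T), TRANSFORM:P1(v=0,ok=F), EMIT:-] out:-; in:P3
Tick 4: [PARSE:P4(v=10,ok=F), VALIDATE:P3(v=7,ok=F), TRANSFORM:P2(v=20,ok=T), EMIT:P1(v=0,ok=F)] out:-; in:P4
Tick 5: [PARSE:P5(v=12,ok=F), VALIDATE:P4(v=10,ok=T), TRANSFORM:P3(v=0,ok=F), EMIT:P2(v=20,ok=T)] out:P1(v=0); in:P5
Tick 6: [PARSE:P6(v=6,ok=F), VALIDATE:P5(v=12,ok=F), TRANSFORM:P4(v=40,ok=T), EMIT:P3(v=0,ok=F)] out:P2(v=20); in:P6
Tick 7: [PARSE:-, VALIDATE:P6(v=6,ok=T), TRANSFORM:P5(v=0,ok=F), EMIT:P4(v=40,ok=T)] out:P3(v=0); in:-
Tick 8: [PARSE:-, VALIDATE:-, TRANSFORM:P6(v=24,ok=T), EMIT:P5(v=0,ok=F)] out:P4(v=40); in:-
Tick 9: [PARSE:-, VALIDATE:-, TRANSFORM:-, EMIT:P6(v=24,ok=T)] out:P5(v=0); in:-
Tick 10: [PARSE:-, VALIDATE:-, TRANSFORM:-, EMIT:-] out:P6(v=24); in:-
P2: arrives tick 2, valid=True (id=2, id%2=0), emit tick 6, final value 20

Answer: 6 20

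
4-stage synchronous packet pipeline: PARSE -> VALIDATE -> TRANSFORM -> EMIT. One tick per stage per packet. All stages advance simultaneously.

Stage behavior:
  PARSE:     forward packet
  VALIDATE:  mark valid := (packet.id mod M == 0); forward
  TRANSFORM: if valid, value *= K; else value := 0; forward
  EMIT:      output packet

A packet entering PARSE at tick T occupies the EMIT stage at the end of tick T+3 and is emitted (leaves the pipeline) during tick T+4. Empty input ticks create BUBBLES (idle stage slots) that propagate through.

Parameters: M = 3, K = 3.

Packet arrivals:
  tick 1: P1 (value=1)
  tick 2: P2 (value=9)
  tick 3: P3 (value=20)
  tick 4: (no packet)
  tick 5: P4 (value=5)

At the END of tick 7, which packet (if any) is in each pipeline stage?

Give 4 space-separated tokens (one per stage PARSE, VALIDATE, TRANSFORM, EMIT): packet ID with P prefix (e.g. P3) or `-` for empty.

Tick 1: [PARSE:P1(v=1,ok=F), VALIDATE:-, TRANSFORM:-, EMIT:-] out:-; in:P1
Tick 2: [PARSE:P2(v=9,ok=F), VALIDATE:P1(v=1,ok=F), TRANSFORM:-, EMIT:-] out:-; in:P2
Tick 3: [PARSE:P3(v=20,ok=F), VALIDATE:P2(v=9,ok=F), TRANSFORM:P1(v=0,ok=F), EMIT:-] out:-; in:P3
Tick 4: [PARSE:-, VALIDATE:P3(v=20,ok=T), TRANSFORM:P2(v=0,ok=F), EMIT:P1(v=0,ok=F)] out:-; in:-
Tick 5: [PARSE:P4(v=5,ok=F), VALIDATE:-, TRANSFORM:P3(v=60,ok=T), EMIT:P2(v=0,ok=F)] out:P1(v=0); in:P4
Tick 6: [PARSE:-, VALIDATE:P4(v=5,ok=F), TRANSFORM:-, EMIT:P3(v=60,ok=T)] out:P2(v=0); in:-
Tick 7: [PARSE:-, VALIDATE:-, TRANSFORM:P4(v=0,ok=F), EMIT:-] out:P3(v=60); in:-
At end of tick 7: ['-', '-', 'P4', '-']

Answer: - - P4 -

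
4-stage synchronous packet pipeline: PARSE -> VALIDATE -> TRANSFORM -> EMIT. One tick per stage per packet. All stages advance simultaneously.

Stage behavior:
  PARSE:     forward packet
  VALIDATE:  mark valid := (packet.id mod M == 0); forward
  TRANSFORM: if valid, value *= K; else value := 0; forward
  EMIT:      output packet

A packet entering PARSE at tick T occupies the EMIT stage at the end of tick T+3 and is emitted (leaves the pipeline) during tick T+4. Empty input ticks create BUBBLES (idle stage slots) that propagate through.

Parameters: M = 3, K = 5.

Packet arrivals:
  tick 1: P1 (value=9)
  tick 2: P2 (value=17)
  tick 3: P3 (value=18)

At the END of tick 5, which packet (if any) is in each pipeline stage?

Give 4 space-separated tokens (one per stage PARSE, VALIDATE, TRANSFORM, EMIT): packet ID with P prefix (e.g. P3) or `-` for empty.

Tick 1: [PARSE:P1(v=9,ok=F), VALIDATE:-, TRANSFORM:-, EMIT:-] out:-; in:P1
Tick 2: [PARSE:P2(v=17,ok=F), VALIDATE:P1(v=9,ok=F), TRANSFORM:-, EMIT:-] out:-; in:P2
Tick 3: [PARSE:P3(v=18,ok=F), VALIDATE:P2(v=17,ok=F), TRANSFORM:P1(v=0,ok=F), EMIT:-] out:-; in:P3
Tick 4: [PARSE:-, VALIDATE:P3(v=18,ok=T), TRANSFORM:P2(v=0,ok=F), EMIT:P1(v=0,ok=F)] out:-; in:-
Tick 5: [PARSE:-, VALIDATE:-, TRANSFORM:P3(v=90,ok=T), EMIT:P2(v=0,ok=F)] out:P1(v=0); in:-
At end of tick 5: ['-', '-', 'P3', 'P2']

Answer: - - P3 P2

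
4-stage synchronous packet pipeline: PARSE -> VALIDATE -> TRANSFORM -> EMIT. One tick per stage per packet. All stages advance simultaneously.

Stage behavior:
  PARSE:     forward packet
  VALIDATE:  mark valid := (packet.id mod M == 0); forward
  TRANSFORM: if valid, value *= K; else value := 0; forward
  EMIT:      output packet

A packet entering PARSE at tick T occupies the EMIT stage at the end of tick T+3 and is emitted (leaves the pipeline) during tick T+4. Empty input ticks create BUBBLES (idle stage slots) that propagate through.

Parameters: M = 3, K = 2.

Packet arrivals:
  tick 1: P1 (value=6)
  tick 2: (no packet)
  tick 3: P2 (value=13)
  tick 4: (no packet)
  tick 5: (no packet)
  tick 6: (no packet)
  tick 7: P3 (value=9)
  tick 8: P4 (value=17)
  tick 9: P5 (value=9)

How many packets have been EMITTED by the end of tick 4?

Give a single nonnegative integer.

Tick 1: [PARSE:P1(v=6,ok=F), VALIDATE:-, TRANSFORM:-, EMIT:-] out:-; in:P1
Tick 2: [PARSE:-, VALIDATE:P1(v=6,ok=F), TRANSFORM:-, EMIT:-] out:-; in:-
Tick 3: [PARSE:P2(v=13,ok=F), VALIDATE:-, TRANSFORM:P1(v=0,ok=F), EMIT:-] out:-; in:P2
Tick 4: [PARSE:-, VALIDATE:P2(v=13,ok=F), TRANSFORM:-, EMIT:P1(v=0,ok=F)] out:-; in:-
Emitted by tick 4: []

Answer: 0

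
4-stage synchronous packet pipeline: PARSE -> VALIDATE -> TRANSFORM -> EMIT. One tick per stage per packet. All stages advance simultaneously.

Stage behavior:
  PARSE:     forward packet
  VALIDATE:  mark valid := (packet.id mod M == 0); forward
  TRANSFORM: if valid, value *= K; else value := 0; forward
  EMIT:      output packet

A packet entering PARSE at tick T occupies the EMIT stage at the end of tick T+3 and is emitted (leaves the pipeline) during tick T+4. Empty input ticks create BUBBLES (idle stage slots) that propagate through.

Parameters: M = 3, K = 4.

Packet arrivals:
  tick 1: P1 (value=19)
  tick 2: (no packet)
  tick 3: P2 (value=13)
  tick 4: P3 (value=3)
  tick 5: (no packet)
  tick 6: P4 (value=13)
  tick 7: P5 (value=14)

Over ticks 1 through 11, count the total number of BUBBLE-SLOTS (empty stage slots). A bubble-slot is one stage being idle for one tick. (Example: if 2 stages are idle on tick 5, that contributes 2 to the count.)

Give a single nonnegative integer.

Tick 1: [PARSE:P1(v=19,ok=F), VALIDATE:-, TRANSFORM:-, EMIT:-] out:-; bubbles=3
Tick 2: [PARSE:-, VALIDATE:P1(v=19,ok=F), TRANSFORM:-, EMIT:-] out:-; bubbles=3
Tick 3: [PARSE:P2(v=13,ok=F), VALIDATE:-, TRANSFORM:P1(v=0,ok=F), EMIT:-] out:-; bubbles=2
Tick 4: [PARSE:P3(v=3,ok=F), VALIDATE:P2(v=13,ok=F), TRANSFORM:-, EMIT:P1(v=0,ok=F)] out:-; bubbles=1
Tick 5: [PARSE:-, VALIDATE:P3(v=3,ok=T), TRANSFORM:P2(v=0,ok=F), EMIT:-] out:P1(v=0); bubbles=2
Tick 6: [PARSE:P4(v=13,ok=F), VALIDATE:-, TRANSFORM:P3(v=12,ok=T), EMIT:P2(v=0,ok=F)] out:-; bubbles=1
Tick 7: [PARSE:P5(v=14,ok=F), VALIDATE:P4(v=13,ok=F), TRANSFORM:-, EMIT:P3(v=12,ok=T)] out:P2(v=0); bubbles=1
Tick 8: [PARSE:-, VALIDATE:P5(v=14,ok=F), TRANSFORM:P4(v=0,ok=F), EMIT:-] out:P3(v=12); bubbles=2
Tick 9: [PARSE:-, VALIDATE:-, TRANSFORM:P5(v=0,ok=F), EMIT:P4(v=0,ok=F)] out:-; bubbles=2
Tick 10: [PARSE:-, VALIDATE:-, TRANSFORM:-, EMIT:P5(v=0,ok=F)] out:P4(v=0); bubbles=3
Tick 11: [PARSE:-, VALIDATE:-, TRANSFORM:-, EMIT:-] out:P5(v=0); bubbles=4
Total bubble-slots: 24

Answer: 24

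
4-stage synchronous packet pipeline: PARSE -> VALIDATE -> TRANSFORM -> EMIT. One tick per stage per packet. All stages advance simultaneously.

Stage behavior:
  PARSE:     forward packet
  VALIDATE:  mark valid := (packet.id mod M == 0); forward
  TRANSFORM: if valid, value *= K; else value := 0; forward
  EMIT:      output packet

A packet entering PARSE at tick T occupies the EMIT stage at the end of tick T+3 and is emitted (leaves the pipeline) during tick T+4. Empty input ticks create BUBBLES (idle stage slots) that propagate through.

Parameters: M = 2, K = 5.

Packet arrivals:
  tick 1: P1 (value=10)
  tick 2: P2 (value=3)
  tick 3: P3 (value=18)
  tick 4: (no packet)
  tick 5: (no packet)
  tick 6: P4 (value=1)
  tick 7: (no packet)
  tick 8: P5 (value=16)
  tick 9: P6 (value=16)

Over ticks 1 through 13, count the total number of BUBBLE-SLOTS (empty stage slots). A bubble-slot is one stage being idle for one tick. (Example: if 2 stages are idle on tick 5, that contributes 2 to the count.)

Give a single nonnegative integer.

Tick 1: [PARSE:P1(v=10,ok=F), VALIDATE:-, TRANSFORM:-, EMIT:-] out:-; bubbles=3
Tick 2: [PARSE:P2(v=3,ok=F), VALIDATE:P1(v=10,ok=F), TRANSFORM:-, EMIT:-] out:-; bubbles=2
Tick 3: [PARSE:P3(v=18,ok=F), VALIDATE:P2(v=3,ok=T), TRANSFORM:P1(v=0,ok=F), EMIT:-] out:-; bubbles=1
Tick 4: [PARSE:-, VALIDATE:P3(v=18,ok=F), TRANSFORM:P2(v=15,ok=T), EMIT:P1(v=0,ok=F)] out:-; bubbles=1
Tick 5: [PARSE:-, VALIDATE:-, TRANSFORM:P3(v=0,ok=F), EMIT:P2(v=15,ok=T)] out:P1(v=0); bubbles=2
Tick 6: [PARSE:P4(v=1,ok=F), VALIDATE:-, TRANSFORM:-, EMIT:P3(v=0,ok=F)] out:P2(v=15); bubbles=2
Tick 7: [PARSE:-, VALIDATE:P4(v=1,ok=T), TRANSFORM:-, EMIT:-] out:P3(v=0); bubbles=3
Tick 8: [PARSE:P5(v=16,ok=F), VALIDATE:-, TRANSFORM:P4(v=5,ok=T), EMIT:-] out:-; bubbles=2
Tick 9: [PARSE:P6(v=16,ok=F), VALIDATE:P5(v=16,ok=F), TRANSFORM:-, EMIT:P4(v=5,ok=T)] out:-; bubbles=1
Tick 10: [PARSE:-, VALIDATE:P6(v=16,ok=T), TRANSFORM:P5(v=0,ok=F), EMIT:-] out:P4(v=5); bubbles=2
Tick 11: [PARSE:-, VALIDATE:-, TRANSFORM:P6(v=80,ok=T), EMIT:P5(v=0,ok=F)] out:-; bubbles=2
Tick 12: [PARSE:-, VALIDATE:-, TRANSFORM:-, EMIT:P6(v=80,ok=T)] out:P5(v=0); bubbles=3
Tick 13: [PARSE:-, VALIDATE:-, TRANSFORM:-, EMIT:-] out:P6(v=80); bubbles=4
Total bubble-slots: 28

Answer: 28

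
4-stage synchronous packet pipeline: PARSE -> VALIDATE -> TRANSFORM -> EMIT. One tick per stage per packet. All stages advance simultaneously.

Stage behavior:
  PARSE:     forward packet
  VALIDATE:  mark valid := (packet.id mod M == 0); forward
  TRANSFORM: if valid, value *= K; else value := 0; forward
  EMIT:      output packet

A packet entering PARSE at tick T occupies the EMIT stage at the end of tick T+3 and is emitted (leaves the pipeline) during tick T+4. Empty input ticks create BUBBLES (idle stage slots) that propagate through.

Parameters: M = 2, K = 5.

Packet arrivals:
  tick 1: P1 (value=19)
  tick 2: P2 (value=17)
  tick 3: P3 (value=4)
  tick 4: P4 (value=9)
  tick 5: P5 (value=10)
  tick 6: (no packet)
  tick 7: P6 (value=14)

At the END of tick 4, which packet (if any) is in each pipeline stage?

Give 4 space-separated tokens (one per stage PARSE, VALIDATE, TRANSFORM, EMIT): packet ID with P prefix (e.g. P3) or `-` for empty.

Answer: P4 P3 P2 P1

Derivation:
Tick 1: [PARSE:P1(v=19,ok=F), VALIDATE:-, TRANSFORM:-, EMIT:-] out:-; in:P1
Tick 2: [PARSE:P2(v=17,ok=F), VALIDATE:P1(v=19,ok=F), TRANSFORM:-, EMIT:-] out:-; in:P2
Tick 3: [PARSE:P3(v=4,ok=F), VALIDATE:P2(v=17,ok=T), TRANSFORM:P1(v=0,ok=F), EMIT:-] out:-; in:P3
Tick 4: [PARSE:P4(v=9,ok=F), VALIDATE:P3(v=4,ok=F), TRANSFORM:P2(v=85,ok=T), EMIT:P1(v=0,ok=F)] out:-; in:P4
At end of tick 4: ['P4', 'P3', 'P2', 'P1']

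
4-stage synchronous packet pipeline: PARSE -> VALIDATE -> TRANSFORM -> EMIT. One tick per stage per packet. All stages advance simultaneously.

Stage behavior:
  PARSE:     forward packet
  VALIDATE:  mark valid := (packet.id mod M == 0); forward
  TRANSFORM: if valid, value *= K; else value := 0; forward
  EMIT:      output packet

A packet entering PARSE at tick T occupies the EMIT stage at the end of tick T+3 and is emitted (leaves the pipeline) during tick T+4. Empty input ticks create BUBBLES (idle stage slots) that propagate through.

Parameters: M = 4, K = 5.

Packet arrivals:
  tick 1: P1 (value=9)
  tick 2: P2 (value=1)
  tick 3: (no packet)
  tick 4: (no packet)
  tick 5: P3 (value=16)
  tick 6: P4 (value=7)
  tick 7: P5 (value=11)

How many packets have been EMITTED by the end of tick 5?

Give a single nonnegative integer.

Tick 1: [PARSE:P1(v=9,ok=F), VALIDATE:-, TRANSFORM:-, EMIT:-] out:-; in:P1
Tick 2: [PARSE:P2(v=1,ok=F), VALIDATE:P1(v=9,ok=F), TRANSFORM:-, EMIT:-] out:-; in:P2
Tick 3: [PARSE:-, VALIDATE:P2(v=1,ok=F), TRANSFORM:P1(v=0,ok=F), EMIT:-] out:-; in:-
Tick 4: [PARSE:-, VALIDATE:-, TRANSFORM:P2(v=0,ok=F), EMIT:P1(v=0,ok=F)] out:-; in:-
Tick 5: [PARSE:P3(v=16,ok=F), VALIDATE:-, TRANSFORM:-, EMIT:P2(v=0,ok=F)] out:P1(v=0); in:P3
Emitted by tick 5: ['P1']

Answer: 1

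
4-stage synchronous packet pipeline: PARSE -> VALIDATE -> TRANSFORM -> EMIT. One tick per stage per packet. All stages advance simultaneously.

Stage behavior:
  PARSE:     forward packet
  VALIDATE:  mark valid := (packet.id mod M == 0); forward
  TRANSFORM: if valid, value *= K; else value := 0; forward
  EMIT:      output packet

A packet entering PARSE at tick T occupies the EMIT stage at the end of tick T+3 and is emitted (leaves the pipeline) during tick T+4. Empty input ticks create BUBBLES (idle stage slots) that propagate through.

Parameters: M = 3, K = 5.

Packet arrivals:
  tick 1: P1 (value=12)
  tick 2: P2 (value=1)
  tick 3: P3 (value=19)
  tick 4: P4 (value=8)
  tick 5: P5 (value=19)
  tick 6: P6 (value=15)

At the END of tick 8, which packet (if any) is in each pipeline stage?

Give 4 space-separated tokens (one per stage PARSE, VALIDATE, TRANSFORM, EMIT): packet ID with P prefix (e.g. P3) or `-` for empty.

Tick 1: [PARSE:P1(v=12,ok=F), VALIDATE:-, TRANSFORM:-, EMIT:-] out:-; in:P1
Tick 2: [PARSE:P2(v=1,ok=F), VALIDATE:P1(v=12,ok=F), TRANSFORM:-, EMIT:-] out:-; in:P2
Tick 3: [PARSE:P3(v=19,ok=F), VALIDATE:P2(v=1,ok=F), TRANSFORM:P1(v=0,ok=F), EMIT:-] out:-; in:P3
Tick 4: [PARSE:P4(v=8,ok=F), VALIDATE:P3(v=19,ok=T), TRANSFORM:P2(v=0,ok=F), EMIT:P1(v=0,ok=F)] out:-; in:P4
Tick 5: [PARSE:P5(v=19,ok=F), VALIDATE:P4(v=8,ok=F), TRANSFORM:P3(v=95,ok=T), EMIT:P2(v=0,ok=F)] out:P1(v=0); in:P5
Tick 6: [PARSE:P6(v=15,ok=F), VALIDATE:P5(v=19,ok=F), TRANSFORM:P4(v=0,ok=F), EMIT:P3(v=95,ok=T)] out:P2(v=0); in:P6
Tick 7: [PARSE:-, VALIDATE:P6(v=15,ok=T), TRANSFORM:P5(v=0,ok=F), EMIT:P4(v=0,ok=F)] out:P3(v=95); in:-
Tick 8: [PARSE:-, VALIDATE:-, TRANSFORM:P6(v=75,ok=T), EMIT:P5(v=0,ok=F)] out:P4(v=0); in:-
At end of tick 8: ['-', '-', 'P6', 'P5']

Answer: - - P6 P5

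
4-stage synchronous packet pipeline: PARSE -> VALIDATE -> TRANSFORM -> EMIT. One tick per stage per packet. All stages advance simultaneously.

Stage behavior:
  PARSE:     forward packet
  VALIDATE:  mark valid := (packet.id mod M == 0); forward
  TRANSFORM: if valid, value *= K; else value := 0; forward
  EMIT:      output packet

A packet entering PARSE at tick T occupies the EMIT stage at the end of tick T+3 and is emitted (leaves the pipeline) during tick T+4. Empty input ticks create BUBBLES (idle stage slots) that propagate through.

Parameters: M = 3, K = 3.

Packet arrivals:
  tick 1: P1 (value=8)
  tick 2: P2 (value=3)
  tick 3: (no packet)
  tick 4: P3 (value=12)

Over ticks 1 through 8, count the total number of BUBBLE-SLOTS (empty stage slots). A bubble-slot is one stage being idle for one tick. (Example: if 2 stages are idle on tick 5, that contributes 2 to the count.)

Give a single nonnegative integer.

Answer: 20

Derivation:
Tick 1: [PARSE:P1(v=8,ok=F), VALIDATE:-, TRANSFORM:-, EMIT:-] out:-; bubbles=3
Tick 2: [PARSE:P2(v=3,ok=F), VALIDATE:P1(v=8,ok=F), TRANSFORM:-, EMIT:-] out:-; bubbles=2
Tick 3: [PARSE:-, VALIDATE:P2(v=3,ok=F), TRANSFORM:P1(v=0,ok=F), EMIT:-] out:-; bubbles=2
Tick 4: [PARSE:P3(v=12,ok=F), VALIDATE:-, TRANSFORM:P2(v=0,ok=F), EMIT:P1(v=0,ok=F)] out:-; bubbles=1
Tick 5: [PARSE:-, VALIDATE:P3(v=12,ok=T), TRANSFORM:-, EMIT:P2(v=0,ok=F)] out:P1(v=0); bubbles=2
Tick 6: [PARSE:-, VALIDATE:-, TRANSFORM:P3(v=36,ok=T), EMIT:-] out:P2(v=0); bubbles=3
Tick 7: [PARSE:-, VALIDATE:-, TRANSFORM:-, EMIT:P3(v=36,ok=T)] out:-; bubbles=3
Tick 8: [PARSE:-, VALIDATE:-, TRANSFORM:-, EMIT:-] out:P3(v=36); bubbles=4
Total bubble-slots: 20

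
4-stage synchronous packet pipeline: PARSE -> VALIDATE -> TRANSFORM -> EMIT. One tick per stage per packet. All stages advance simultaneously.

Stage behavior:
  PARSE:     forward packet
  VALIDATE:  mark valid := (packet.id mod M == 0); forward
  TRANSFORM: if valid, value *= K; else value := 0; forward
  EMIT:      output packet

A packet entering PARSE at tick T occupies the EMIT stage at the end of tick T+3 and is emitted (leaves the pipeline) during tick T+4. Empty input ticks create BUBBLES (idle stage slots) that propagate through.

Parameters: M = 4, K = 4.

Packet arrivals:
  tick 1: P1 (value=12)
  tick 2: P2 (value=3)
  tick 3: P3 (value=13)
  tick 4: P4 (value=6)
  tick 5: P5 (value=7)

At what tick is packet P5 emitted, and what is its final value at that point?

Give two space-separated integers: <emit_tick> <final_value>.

Tick 1: [PARSE:P1(v=12,ok=F), VALIDATE:-, TRANSFORM:-, EMIT:-] out:-; in:P1
Tick 2: [PARSE:P2(v=3,ok=F), VALIDATE:P1(v=12,ok=F), TRANSFORM:-, EMIT:-] out:-; in:P2
Tick 3: [PARSE:P3(v=13,ok=F), VALIDATE:P2(v=3,ok=F), TRANSFORM:P1(v=0,ok=F), EMIT:-] out:-; in:P3
Tick 4: [PARSE:P4(v=6,ok=F), VALIDATE:P3(v=13,ok=F), TRANSFORM:P2(v=0,ok=F), EMIT:P1(v=0,ok=F)] out:-; in:P4
Tick 5: [PARSE:P5(v=7,ok=F), VALIDATE:P4(v=6,ok=T), TRANSFORM:P3(v=0,ok=F), EMIT:P2(v=0,ok=F)] out:P1(v=0); in:P5
Tick 6: [PARSE:-, VALIDATE:P5(v=7,ok=F), TRANSFORM:P4(v=24,ok=T), EMIT:P3(v=0,ok=F)] out:P2(v=0); in:-
Tick 7: [PARSE:-, VALIDATE:-, TRANSFORM:P5(v=0,ok=F), EMIT:P4(v=24,ok=T)] out:P3(v=0); in:-
Tick 8: [PARSE:-, VALIDATE:-, TRANSFORM:-, EMIT:P5(v=0,ok=F)] out:P4(v=24); in:-
Tick 9: [PARSE:-, VALIDATE:-, TRANSFORM:-, EMIT:-] out:P5(v=0); in:-
P5: arrives tick 5, valid=False (id=5, id%4=1), emit tick 9, final value 0

Answer: 9 0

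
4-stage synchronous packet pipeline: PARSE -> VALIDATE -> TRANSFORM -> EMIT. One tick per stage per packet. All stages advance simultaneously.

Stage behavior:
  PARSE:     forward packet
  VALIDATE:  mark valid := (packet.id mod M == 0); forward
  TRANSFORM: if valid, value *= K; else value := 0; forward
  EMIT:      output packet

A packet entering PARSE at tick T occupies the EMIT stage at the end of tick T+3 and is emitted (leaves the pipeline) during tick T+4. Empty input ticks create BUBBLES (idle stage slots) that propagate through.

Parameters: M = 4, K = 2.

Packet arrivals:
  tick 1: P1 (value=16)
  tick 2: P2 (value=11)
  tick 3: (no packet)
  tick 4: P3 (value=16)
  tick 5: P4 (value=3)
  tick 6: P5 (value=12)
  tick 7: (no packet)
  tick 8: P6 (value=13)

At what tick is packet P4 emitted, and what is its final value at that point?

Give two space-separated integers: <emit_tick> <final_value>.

Tick 1: [PARSE:P1(v=16,ok=F), VALIDATE:-, TRANSFORM:-, EMIT:-] out:-; in:P1
Tick 2: [PARSE:P2(v=11,ok=F), VALIDATE:P1(v=16,ok=F), TRANSFORM:-, EMIT:-] out:-; in:P2
Tick 3: [PARSE:-, VALIDATE:P2(v=11,ok=F), TRANSFORM:P1(v=0,ok=F), EMIT:-] out:-; in:-
Tick 4: [PARSE:P3(v=16,ok=F), VALIDATE:-, TRANSFORM:P2(v=0,ok=F), EMIT:P1(v=0,ok=F)] out:-; in:P3
Tick 5: [PARSE:P4(v=3,ok=F), VALIDATE:P3(v=16,ok=F), TRANSFORM:-, EMIT:P2(v=0,ok=F)] out:P1(v=0); in:P4
Tick 6: [PARSE:P5(v=12,ok=F), VALIDATE:P4(v=3,ok=T), TRANSFORM:P3(v=0,ok=F), EMIT:-] out:P2(v=0); in:P5
Tick 7: [PARSE:-, VALIDATE:P5(v=12,ok=F), TRANSFORM:P4(v=6,ok=T), EMIT:P3(v=0,ok=F)] out:-; in:-
Tick 8: [PARSE:P6(v=13,ok=F), VALIDATE:-, TRANSFORM:P5(v=0,ok=F), EMIT:P4(v=6,ok=T)] out:P3(v=0); in:P6
Tick 9: [PARSE:-, VALIDATE:P6(v=13,ok=F), TRANSFORM:-, EMIT:P5(v=0,ok=F)] out:P4(v=6); in:-
Tick 10: [PARSE:-, VALIDATE:-, TRANSFORM:P6(v=0,ok=F), EMIT:-] out:P5(v=0); in:-
Tick 11: [PARSE:-, VALIDATE:-, TRANSFORM:-, EMIT:P6(v=0,ok=F)] out:-; in:-
Tick 12: [PARSE:-, VALIDATE:-, TRANSFORM:-, EMIT:-] out:P6(v=0); in:-
P4: arrives tick 5, valid=True (id=4, id%4=0), emit tick 9, final value 6

Answer: 9 6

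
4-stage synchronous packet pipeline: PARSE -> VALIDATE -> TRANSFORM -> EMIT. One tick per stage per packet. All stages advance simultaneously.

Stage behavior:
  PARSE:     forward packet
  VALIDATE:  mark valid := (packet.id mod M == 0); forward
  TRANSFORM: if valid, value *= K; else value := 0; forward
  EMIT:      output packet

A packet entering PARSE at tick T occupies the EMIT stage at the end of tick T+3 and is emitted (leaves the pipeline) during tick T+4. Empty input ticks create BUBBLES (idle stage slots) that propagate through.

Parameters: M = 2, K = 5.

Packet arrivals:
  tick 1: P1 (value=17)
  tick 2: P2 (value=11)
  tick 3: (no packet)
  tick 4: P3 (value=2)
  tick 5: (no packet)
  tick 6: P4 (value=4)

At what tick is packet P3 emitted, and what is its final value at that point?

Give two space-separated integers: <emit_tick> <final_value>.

Tick 1: [PARSE:P1(v=17,ok=F), VALIDATE:-, TRANSFORM:-, EMIT:-] out:-; in:P1
Tick 2: [PARSE:P2(v=11,ok=F), VALIDATE:P1(v=17,ok=F), TRANSFORM:-, EMIT:-] out:-; in:P2
Tick 3: [PARSE:-, VALIDATE:P2(v=11,ok=T), TRANSFORM:P1(v=0,ok=F), EMIT:-] out:-; in:-
Tick 4: [PARSE:P3(v=2,ok=F), VALIDATE:-, TRANSFORM:P2(v=55,ok=T), EMIT:P1(v=0,ok=F)] out:-; in:P3
Tick 5: [PARSE:-, VALIDATE:P3(v=2,ok=F), TRANSFORM:-, EMIT:P2(v=55,ok=T)] out:P1(v=0); in:-
Tick 6: [PARSE:P4(v=4,ok=F), VALIDATE:-, TRANSFORM:P3(v=0,ok=F), EMIT:-] out:P2(v=55); in:P4
Tick 7: [PARSE:-, VALIDATE:P4(v=4,ok=T), TRANSFORM:-, EMIT:P3(v=0,ok=F)] out:-; in:-
Tick 8: [PARSE:-, VALIDATE:-, TRANSFORM:P4(v=20,ok=T), EMIT:-] out:P3(v=0); in:-
Tick 9: [PARSE:-, VALIDATE:-, TRANSFORM:-, EMIT:P4(v=20,ok=T)] out:-; in:-
Tick 10: [PARSE:-, VALIDATE:-, TRANSFORM:-, EMIT:-] out:P4(v=20); in:-
P3: arrives tick 4, valid=False (id=3, id%2=1), emit tick 8, final value 0

Answer: 8 0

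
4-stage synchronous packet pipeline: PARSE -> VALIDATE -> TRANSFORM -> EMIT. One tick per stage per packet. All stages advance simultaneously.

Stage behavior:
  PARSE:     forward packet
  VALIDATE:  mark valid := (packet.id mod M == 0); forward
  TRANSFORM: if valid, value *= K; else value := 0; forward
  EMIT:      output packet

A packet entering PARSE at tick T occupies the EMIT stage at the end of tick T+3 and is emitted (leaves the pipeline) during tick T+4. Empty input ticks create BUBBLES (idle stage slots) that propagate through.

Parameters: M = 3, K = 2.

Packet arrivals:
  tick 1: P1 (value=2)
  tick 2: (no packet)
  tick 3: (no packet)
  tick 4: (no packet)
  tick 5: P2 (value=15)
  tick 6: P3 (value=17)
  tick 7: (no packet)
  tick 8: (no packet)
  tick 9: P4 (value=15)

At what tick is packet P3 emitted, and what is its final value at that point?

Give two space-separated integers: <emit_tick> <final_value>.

Answer: 10 34

Derivation:
Tick 1: [PARSE:P1(v=2,ok=F), VALIDATE:-, TRANSFORM:-, EMIT:-] out:-; in:P1
Tick 2: [PARSE:-, VALIDATE:P1(v=2,ok=F), TRANSFORM:-, EMIT:-] out:-; in:-
Tick 3: [PARSE:-, VALIDATE:-, TRANSFORM:P1(v=0,ok=F), EMIT:-] out:-; in:-
Tick 4: [PARSE:-, VALIDATE:-, TRANSFORM:-, EMIT:P1(v=0,ok=F)] out:-; in:-
Tick 5: [PARSE:P2(v=15,ok=F), VALIDATE:-, TRANSFORM:-, EMIT:-] out:P1(v=0); in:P2
Tick 6: [PARSE:P3(v=17,ok=F), VALIDATE:P2(v=15,ok=F), TRANSFORM:-, EMIT:-] out:-; in:P3
Tick 7: [PARSE:-, VALIDATE:P3(v=17,ok=T), TRANSFORM:P2(v=0,ok=F), EMIT:-] out:-; in:-
Tick 8: [PARSE:-, VALIDATE:-, TRANSFORM:P3(v=34,ok=T), EMIT:P2(v=0,ok=F)] out:-; in:-
Tick 9: [PARSE:P4(v=15,ok=F), VALIDATE:-, TRANSFORM:-, EMIT:P3(v=34,ok=T)] out:P2(v=0); in:P4
Tick 10: [PARSE:-, VALIDATE:P4(v=15,ok=F), TRANSFORM:-, EMIT:-] out:P3(v=34); in:-
Tick 11: [PARSE:-, VALIDATE:-, TRANSFORM:P4(v=0,ok=F), EMIT:-] out:-; in:-
Tick 12: [PARSE:-, VALIDATE:-, TRANSFORM:-, EMIT:P4(v=0,ok=F)] out:-; in:-
Tick 13: [PARSE:-, VALIDATE:-, TRANSFORM:-, EMIT:-] out:P4(v=0); in:-
P3: arrives tick 6, valid=True (id=3, id%3=0), emit tick 10, final value 34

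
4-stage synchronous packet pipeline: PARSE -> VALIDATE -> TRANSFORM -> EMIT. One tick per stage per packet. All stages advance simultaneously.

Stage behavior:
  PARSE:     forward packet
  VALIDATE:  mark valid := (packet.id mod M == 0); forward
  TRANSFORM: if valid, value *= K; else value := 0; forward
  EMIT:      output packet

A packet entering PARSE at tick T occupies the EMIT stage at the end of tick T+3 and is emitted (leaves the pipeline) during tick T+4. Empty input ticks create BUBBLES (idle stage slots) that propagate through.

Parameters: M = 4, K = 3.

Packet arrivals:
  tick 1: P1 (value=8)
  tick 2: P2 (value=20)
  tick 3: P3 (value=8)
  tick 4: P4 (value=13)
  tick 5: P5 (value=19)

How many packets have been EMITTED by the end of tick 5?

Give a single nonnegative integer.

Answer: 1

Derivation:
Tick 1: [PARSE:P1(v=8,ok=F), VALIDATE:-, TRANSFORM:-, EMIT:-] out:-; in:P1
Tick 2: [PARSE:P2(v=20,ok=F), VALIDATE:P1(v=8,ok=F), TRANSFORM:-, EMIT:-] out:-; in:P2
Tick 3: [PARSE:P3(v=8,ok=F), VALIDATE:P2(v=20,ok=F), TRANSFORM:P1(v=0,ok=F), EMIT:-] out:-; in:P3
Tick 4: [PARSE:P4(v=13,ok=F), VALIDATE:P3(v=8,ok=F), TRANSFORM:P2(v=0,ok=F), EMIT:P1(v=0,ok=F)] out:-; in:P4
Tick 5: [PARSE:P5(v=19,ok=F), VALIDATE:P4(v=13,ok=T), TRANSFORM:P3(v=0,ok=F), EMIT:P2(v=0,ok=F)] out:P1(v=0); in:P5
Emitted by tick 5: ['P1']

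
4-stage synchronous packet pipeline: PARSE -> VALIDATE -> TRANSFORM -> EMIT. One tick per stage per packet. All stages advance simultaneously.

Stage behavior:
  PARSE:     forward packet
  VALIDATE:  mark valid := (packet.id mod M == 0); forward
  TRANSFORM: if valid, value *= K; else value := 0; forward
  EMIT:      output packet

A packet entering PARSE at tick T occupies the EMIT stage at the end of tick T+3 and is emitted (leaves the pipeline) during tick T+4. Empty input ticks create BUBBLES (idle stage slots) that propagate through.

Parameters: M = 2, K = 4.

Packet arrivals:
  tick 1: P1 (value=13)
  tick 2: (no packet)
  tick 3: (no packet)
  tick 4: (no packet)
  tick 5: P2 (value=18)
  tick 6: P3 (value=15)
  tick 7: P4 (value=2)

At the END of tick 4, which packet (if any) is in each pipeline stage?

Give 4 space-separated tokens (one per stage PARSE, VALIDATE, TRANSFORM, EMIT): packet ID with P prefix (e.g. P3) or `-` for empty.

Tick 1: [PARSE:P1(v=13,ok=F), VALIDATE:-, TRANSFORM:-, EMIT:-] out:-; in:P1
Tick 2: [PARSE:-, VALIDATE:P1(v=13,ok=F), TRANSFORM:-, EMIT:-] out:-; in:-
Tick 3: [PARSE:-, VALIDATE:-, TRANSFORM:P1(v=0,ok=F), EMIT:-] out:-; in:-
Tick 4: [PARSE:-, VALIDATE:-, TRANSFORM:-, EMIT:P1(v=0,ok=F)] out:-; in:-
At end of tick 4: ['-', '-', '-', 'P1']

Answer: - - - P1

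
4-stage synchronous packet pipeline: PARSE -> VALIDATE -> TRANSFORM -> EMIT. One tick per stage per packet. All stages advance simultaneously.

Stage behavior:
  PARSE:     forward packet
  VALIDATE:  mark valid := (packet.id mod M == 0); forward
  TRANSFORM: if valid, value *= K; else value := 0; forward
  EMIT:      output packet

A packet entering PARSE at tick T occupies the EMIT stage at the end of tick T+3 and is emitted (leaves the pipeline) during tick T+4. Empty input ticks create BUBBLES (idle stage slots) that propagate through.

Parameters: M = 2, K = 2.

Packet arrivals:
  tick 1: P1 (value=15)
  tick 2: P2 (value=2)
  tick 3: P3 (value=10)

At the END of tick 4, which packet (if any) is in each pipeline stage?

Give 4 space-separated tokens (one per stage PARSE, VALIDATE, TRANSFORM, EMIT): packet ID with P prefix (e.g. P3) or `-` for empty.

Answer: - P3 P2 P1

Derivation:
Tick 1: [PARSE:P1(v=15,ok=F), VALIDATE:-, TRANSFORM:-, EMIT:-] out:-; in:P1
Tick 2: [PARSE:P2(v=2,ok=F), VALIDATE:P1(v=15,ok=F), TRANSFORM:-, EMIT:-] out:-; in:P2
Tick 3: [PARSE:P3(v=10,ok=F), VALIDATE:P2(v=2,ok=T), TRANSFORM:P1(v=0,ok=F), EMIT:-] out:-; in:P3
Tick 4: [PARSE:-, VALIDATE:P3(v=10,ok=F), TRANSFORM:P2(v=4,ok=T), EMIT:P1(v=0,ok=F)] out:-; in:-
At end of tick 4: ['-', 'P3', 'P2', 'P1']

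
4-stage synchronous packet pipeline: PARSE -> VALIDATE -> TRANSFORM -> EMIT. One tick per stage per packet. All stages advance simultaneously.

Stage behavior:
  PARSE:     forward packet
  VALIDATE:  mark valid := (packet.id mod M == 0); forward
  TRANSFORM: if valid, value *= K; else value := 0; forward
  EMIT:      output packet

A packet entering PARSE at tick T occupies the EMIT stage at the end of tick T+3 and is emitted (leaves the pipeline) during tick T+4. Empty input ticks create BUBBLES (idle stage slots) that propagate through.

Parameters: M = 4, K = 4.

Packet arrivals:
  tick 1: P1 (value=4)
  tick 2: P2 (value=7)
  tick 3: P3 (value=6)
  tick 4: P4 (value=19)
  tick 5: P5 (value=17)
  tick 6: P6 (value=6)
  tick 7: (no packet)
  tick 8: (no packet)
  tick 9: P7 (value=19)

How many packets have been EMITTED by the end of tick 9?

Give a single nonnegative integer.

Answer: 5

Derivation:
Tick 1: [PARSE:P1(v=4,ok=F), VALIDATE:-, TRANSFORM:-, EMIT:-] out:-; in:P1
Tick 2: [PARSE:P2(v=7,ok=F), VALIDATE:P1(v=4,ok=F), TRANSFORM:-, EMIT:-] out:-; in:P2
Tick 3: [PARSE:P3(v=6,ok=F), VALIDATE:P2(v=7,ok=F), TRANSFORM:P1(v=0,ok=F), EMIT:-] out:-; in:P3
Tick 4: [PARSE:P4(v=19,ok=F), VALIDATE:P3(v=6,ok=F), TRANSFORM:P2(v=0,ok=F), EMIT:P1(v=0,ok=F)] out:-; in:P4
Tick 5: [PARSE:P5(v=17,ok=F), VALIDATE:P4(v=19,ok=T), TRANSFORM:P3(v=0,ok=F), EMIT:P2(v=0,ok=F)] out:P1(v=0); in:P5
Tick 6: [PARSE:P6(v=6,ok=F), VALIDATE:P5(v=17,ok=F), TRANSFORM:P4(v=76,ok=T), EMIT:P3(v=0,ok=F)] out:P2(v=0); in:P6
Tick 7: [PARSE:-, VALIDATE:P6(v=6,ok=F), TRANSFORM:P5(v=0,ok=F), EMIT:P4(v=76,ok=T)] out:P3(v=0); in:-
Tick 8: [PARSE:-, VALIDATE:-, TRANSFORM:P6(v=0,ok=F), EMIT:P5(v=0,ok=F)] out:P4(v=76); in:-
Tick 9: [PARSE:P7(v=19,ok=F), VALIDATE:-, TRANSFORM:-, EMIT:P6(v=0,ok=F)] out:P5(v=0); in:P7
Emitted by tick 9: ['P1', 'P2', 'P3', 'P4', 'P5']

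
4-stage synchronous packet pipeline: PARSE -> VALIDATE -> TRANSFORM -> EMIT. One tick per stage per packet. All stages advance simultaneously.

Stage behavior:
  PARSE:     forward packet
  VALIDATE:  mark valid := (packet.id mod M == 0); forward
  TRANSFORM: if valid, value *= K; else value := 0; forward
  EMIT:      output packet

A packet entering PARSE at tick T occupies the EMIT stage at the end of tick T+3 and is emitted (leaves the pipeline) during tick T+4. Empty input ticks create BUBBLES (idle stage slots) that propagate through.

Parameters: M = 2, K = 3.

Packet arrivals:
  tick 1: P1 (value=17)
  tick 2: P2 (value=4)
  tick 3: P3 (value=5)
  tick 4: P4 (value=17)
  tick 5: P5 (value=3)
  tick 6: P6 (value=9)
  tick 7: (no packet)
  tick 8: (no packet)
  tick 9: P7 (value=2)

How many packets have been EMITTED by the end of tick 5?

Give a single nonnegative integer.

Answer: 1

Derivation:
Tick 1: [PARSE:P1(v=17,ok=F), VALIDATE:-, TRANSFORM:-, EMIT:-] out:-; in:P1
Tick 2: [PARSE:P2(v=4,ok=F), VALIDATE:P1(v=17,ok=F), TRANSFORM:-, EMIT:-] out:-; in:P2
Tick 3: [PARSE:P3(v=5,ok=F), VALIDATE:P2(v=4,ok=T), TRANSFORM:P1(v=0,ok=F), EMIT:-] out:-; in:P3
Tick 4: [PARSE:P4(v=17,ok=F), VALIDATE:P3(v=5,ok=F), TRANSFORM:P2(v=12,ok=T), EMIT:P1(v=0,ok=F)] out:-; in:P4
Tick 5: [PARSE:P5(v=3,ok=F), VALIDATE:P4(v=17,ok=T), TRANSFORM:P3(v=0,ok=F), EMIT:P2(v=12,ok=T)] out:P1(v=0); in:P5
Emitted by tick 5: ['P1']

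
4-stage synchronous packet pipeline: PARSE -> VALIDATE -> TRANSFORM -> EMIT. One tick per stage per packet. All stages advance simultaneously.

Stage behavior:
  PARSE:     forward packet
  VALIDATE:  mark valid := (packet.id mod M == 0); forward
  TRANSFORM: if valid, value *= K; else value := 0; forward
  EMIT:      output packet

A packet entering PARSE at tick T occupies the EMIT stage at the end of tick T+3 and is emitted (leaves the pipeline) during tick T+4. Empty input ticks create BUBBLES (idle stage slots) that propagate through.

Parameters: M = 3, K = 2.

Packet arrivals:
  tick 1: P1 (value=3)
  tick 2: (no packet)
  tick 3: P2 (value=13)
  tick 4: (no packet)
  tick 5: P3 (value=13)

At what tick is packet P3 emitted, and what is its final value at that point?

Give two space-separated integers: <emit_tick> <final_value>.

Tick 1: [PARSE:P1(v=3,ok=F), VALIDATE:-, TRANSFORM:-, EMIT:-] out:-; in:P1
Tick 2: [PARSE:-, VALIDATE:P1(v=3,ok=F), TRANSFORM:-, EMIT:-] out:-; in:-
Tick 3: [PARSE:P2(v=13,ok=F), VALIDATE:-, TRANSFORM:P1(v=0,ok=F), EMIT:-] out:-; in:P2
Tick 4: [PARSE:-, VALIDATE:P2(v=13,ok=F), TRANSFORM:-, EMIT:P1(v=0,ok=F)] out:-; in:-
Tick 5: [PARSE:P3(v=13,ok=F), VALIDATE:-, TRANSFORM:P2(v=0,ok=F), EMIT:-] out:P1(v=0); in:P3
Tick 6: [PARSE:-, VALIDATE:P3(v=13,ok=T), TRANSFORM:-, EMIT:P2(v=0,ok=F)] out:-; in:-
Tick 7: [PARSE:-, VALIDATE:-, TRANSFORM:P3(v=26,ok=T), EMIT:-] out:P2(v=0); in:-
Tick 8: [PARSE:-, VALIDATE:-, TRANSFORM:-, EMIT:P3(v=26,ok=T)] out:-; in:-
Tick 9: [PARSE:-, VALIDATE:-, TRANSFORM:-, EMIT:-] out:P3(v=26); in:-
P3: arrives tick 5, valid=True (id=3, id%3=0), emit tick 9, final value 26

Answer: 9 26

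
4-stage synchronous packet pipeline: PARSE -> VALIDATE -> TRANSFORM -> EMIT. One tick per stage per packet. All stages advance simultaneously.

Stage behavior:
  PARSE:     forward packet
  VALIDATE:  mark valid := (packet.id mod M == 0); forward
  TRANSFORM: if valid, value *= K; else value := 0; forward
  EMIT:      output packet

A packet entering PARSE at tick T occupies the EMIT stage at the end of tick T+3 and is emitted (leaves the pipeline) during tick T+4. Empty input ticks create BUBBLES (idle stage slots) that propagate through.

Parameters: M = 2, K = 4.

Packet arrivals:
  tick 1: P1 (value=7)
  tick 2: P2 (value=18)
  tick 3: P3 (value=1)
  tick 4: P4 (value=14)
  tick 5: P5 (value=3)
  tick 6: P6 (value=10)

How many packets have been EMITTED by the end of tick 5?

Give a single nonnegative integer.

Tick 1: [PARSE:P1(v=7,ok=F), VALIDATE:-, TRANSFORM:-, EMIT:-] out:-; in:P1
Tick 2: [PARSE:P2(v=18,ok=F), VALIDATE:P1(v=7,ok=F), TRANSFORM:-, EMIT:-] out:-; in:P2
Tick 3: [PARSE:P3(v=1,ok=F), VALIDATE:P2(v=18,ok=T), TRANSFORM:P1(v=0,ok=F), EMIT:-] out:-; in:P3
Tick 4: [PARSE:P4(v=14,ok=F), VALIDATE:P3(v=1,ok=F), TRANSFORM:P2(v=72,ok=T), EMIT:P1(v=0,ok=F)] out:-; in:P4
Tick 5: [PARSE:P5(v=3,ok=F), VALIDATE:P4(v=14,ok=T), TRANSFORM:P3(v=0,ok=F), EMIT:P2(v=72,ok=T)] out:P1(v=0); in:P5
Emitted by tick 5: ['P1']

Answer: 1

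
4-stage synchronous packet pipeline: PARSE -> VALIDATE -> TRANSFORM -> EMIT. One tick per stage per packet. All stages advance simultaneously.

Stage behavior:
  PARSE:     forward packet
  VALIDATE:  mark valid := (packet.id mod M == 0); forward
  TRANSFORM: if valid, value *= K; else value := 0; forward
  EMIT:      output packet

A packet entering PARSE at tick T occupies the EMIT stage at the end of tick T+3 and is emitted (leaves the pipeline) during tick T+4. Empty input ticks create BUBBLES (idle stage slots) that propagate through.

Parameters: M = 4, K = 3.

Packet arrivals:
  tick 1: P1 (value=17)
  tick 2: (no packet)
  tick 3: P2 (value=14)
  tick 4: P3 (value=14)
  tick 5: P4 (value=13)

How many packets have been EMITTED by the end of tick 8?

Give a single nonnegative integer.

Answer: 3

Derivation:
Tick 1: [PARSE:P1(v=17,ok=F), VALIDATE:-, TRANSFORM:-, EMIT:-] out:-; in:P1
Tick 2: [PARSE:-, VALIDATE:P1(v=17,ok=F), TRANSFORM:-, EMIT:-] out:-; in:-
Tick 3: [PARSE:P2(v=14,ok=F), VALIDATE:-, TRANSFORM:P1(v=0,ok=F), EMIT:-] out:-; in:P2
Tick 4: [PARSE:P3(v=14,ok=F), VALIDATE:P2(v=14,ok=F), TRANSFORM:-, EMIT:P1(v=0,ok=F)] out:-; in:P3
Tick 5: [PARSE:P4(v=13,ok=F), VALIDATE:P3(v=14,ok=F), TRANSFORM:P2(v=0,ok=F), EMIT:-] out:P1(v=0); in:P4
Tick 6: [PARSE:-, VALIDATE:P4(v=13,ok=T), TRANSFORM:P3(v=0,ok=F), EMIT:P2(v=0,ok=F)] out:-; in:-
Tick 7: [PARSE:-, VALIDATE:-, TRANSFORM:P4(v=39,ok=T), EMIT:P3(v=0,ok=F)] out:P2(v=0); in:-
Tick 8: [PARSE:-, VALIDATE:-, TRANSFORM:-, EMIT:P4(v=39,ok=T)] out:P3(v=0); in:-
Emitted by tick 8: ['P1', 'P2', 'P3']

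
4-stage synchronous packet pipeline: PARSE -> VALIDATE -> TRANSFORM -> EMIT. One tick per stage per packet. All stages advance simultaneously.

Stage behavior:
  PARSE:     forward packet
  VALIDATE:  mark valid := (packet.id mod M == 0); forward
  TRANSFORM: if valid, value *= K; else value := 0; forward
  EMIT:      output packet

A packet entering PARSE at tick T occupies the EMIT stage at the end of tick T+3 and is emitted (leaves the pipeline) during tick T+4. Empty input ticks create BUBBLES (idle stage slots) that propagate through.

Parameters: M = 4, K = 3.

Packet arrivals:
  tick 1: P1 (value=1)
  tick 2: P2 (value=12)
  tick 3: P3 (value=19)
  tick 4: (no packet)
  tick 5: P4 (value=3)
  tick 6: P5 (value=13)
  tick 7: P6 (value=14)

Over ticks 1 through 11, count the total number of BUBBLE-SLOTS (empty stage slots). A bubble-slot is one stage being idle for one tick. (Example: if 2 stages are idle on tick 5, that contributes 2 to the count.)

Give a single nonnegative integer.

Tick 1: [PARSE:P1(v=1,ok=F), VALIDATE:-, TRANSFORM:-, EMIT:-] out:-; bubbles=3
Tick 2: [PARSE:P2(v=12,ok=F), VALIDATE:P1(v=1,ok=F), TRANSFORM:-, EMIT:-] out:-; bubbles=2
Tick 3: [PARSE:P3(v=19,ok=F), VALIDATE:P2(v=12,ok=F), TRANSFORM:P1(v=0,ok=F), EMIT:-] out:-; bubbles=1
Tick 4: [PARSE:-, VALIDATE:P3(v=19,ok=F), TRANSFORM:P2(v=0,ok=F), EMIT:P1(v=0,ok=F)] out:-; bubbles=1
Tick 5: [PARSE:P4(v=3,ok=F), VALIDATE:-, TRANSFORM:P3(v=0,ok=F), EMIT:P2(v=0,ok=F)] out:P1(v=0); bubbles=1
Tick 6: [PARSE:P5(v=13,ok=F), VALIDATE:P4(v=3,ok=T), TRANSFORM:-, EMIT:P3(v=0,ok=F)] out:P2(v=0); bubbles=1
Tick 7: [PARSE:P6(v=14,ok=F), VALIDATE:P5(v=13,ok=F), TRANSFORM:P4(v=9,ok=T), EMIT:-] out:P3(v=0); bubbles=1
Tick 8: [PARSE:-, VALIDATE:P6(v=14,ok=F), TRANSFORM:P5(v=0,ok=F), EMIT:P4(v=9,ok=T)] out:-; bubbles=1
Tick 9: [PARSE:-, VALIDATE:-, TRANSFORM:P6(v=0,ok=F), EMIT:P5(v=0,ok=F)] out:P4(v=9); bubbles=2
Tick 10: [PARSE:-, VALIDATE:-, TRANSFORM:-, EMIT:P6(v=0,ok=F)] out:P5(v=0); bubbles=3
Tick 11: [PARSE:-, VALIDATE:-, TRANSFORM:-, EMIT:-] out:P6(v=0); bubbles=4
Total bubble-slots: 20

Answer: 20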